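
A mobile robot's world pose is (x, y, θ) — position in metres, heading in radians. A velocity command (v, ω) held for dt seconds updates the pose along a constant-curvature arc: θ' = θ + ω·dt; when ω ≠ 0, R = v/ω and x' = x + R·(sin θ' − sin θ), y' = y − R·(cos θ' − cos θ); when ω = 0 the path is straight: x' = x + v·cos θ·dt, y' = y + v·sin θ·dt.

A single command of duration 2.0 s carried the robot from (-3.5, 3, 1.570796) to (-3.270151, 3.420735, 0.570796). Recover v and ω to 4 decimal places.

v = 0.2500, ω = -0.5000

Δθ = 0.570796 − 1.570796 = -1.000000
ω = Δθ/dt = -1.000000/2.0 = -0.5000
R = −Δy/(cos θ' − cos θ) = -0.5000
v = R·ω = -0.5000·-0.5000 = 0.2500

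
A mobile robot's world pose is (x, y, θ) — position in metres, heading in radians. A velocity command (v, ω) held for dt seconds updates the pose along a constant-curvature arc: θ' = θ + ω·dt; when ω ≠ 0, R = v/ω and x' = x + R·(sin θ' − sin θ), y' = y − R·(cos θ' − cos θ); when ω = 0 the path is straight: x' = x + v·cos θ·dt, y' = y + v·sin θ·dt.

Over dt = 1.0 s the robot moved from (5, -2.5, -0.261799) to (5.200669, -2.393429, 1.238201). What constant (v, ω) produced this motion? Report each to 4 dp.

Δθ = 1.238201 − -0.261799 = 1.500000
ω = Δθ/dt = 1.500000/1.0 = 1.5000
R = Δx/(sin θ' − sin θ) = 0.1667
v = R·ω = 0.1667·1.5000 = 0.2500

v = 0.2500, ω = 1.5000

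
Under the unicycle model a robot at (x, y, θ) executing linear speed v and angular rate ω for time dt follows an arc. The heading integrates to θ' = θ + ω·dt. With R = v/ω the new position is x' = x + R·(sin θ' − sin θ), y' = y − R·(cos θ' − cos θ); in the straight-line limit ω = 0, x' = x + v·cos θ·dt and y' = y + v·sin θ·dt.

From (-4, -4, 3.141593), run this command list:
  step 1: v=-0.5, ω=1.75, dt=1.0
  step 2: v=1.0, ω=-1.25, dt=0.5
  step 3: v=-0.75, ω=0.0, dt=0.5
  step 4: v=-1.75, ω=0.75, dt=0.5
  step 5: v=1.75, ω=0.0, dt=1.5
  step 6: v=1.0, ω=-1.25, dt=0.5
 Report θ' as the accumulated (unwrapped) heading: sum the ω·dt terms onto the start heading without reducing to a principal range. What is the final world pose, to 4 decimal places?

step 1: θ'=4.8916 (R=-0.2857) → pose (-3.7189, -3.6634, 4.8916)
step 2: θ'=4.2666 (R=-0.8000) → pose (-3.7842, -4.1509, 4.2666)
step 3: θ'=4.2666 (straight) → pose (-3.6225, -3.8125, 4.2666)
step 4: θ'=4.6416 (R=-2.3333) → pose (-3.4003, -2.9715, 4.6416)
step 5: θ'=4.6416 (straight) → pose (-3.5860, -5.5899, 4.6416)
step 6: θ'=4.0166 (R=-0.8000) → pose (-3.7700, -6.0462, 4.0166)

(-3.7700, -6.0462, 4.0166)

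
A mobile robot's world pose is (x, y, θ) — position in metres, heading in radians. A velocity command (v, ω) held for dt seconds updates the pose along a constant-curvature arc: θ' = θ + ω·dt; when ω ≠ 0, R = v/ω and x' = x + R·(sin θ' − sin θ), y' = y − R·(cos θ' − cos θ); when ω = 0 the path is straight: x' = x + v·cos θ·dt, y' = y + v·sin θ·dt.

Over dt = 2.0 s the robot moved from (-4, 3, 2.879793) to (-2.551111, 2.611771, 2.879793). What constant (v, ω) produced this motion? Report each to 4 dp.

v = -0.7500, ω = 0.0000

Δθ = 2.879793 − 2.879793 = 0.000000
ω = Δθ/dt = 0.000000/2.0 = 0.0000
ω = 0 → v = (Δx·cos θ + Δy·sin θ)/dt = -0.7500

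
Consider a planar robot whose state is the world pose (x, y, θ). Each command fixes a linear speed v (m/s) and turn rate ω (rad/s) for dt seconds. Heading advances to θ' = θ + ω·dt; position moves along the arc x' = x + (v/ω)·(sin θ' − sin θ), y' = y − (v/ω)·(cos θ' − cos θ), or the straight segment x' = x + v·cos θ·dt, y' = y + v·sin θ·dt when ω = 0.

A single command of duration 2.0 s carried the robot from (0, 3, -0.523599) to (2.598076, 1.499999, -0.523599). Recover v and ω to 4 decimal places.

Δθ = -0.523599 − -0.523599 = 0.000000
ω = Δθ/dt = 0.000000/2.0 = 0.0000
ω = 0 → v = (Δx·cos θ + Δy·sin θ)/dt = 1.5000

v = 1.5000, ω = 0.0000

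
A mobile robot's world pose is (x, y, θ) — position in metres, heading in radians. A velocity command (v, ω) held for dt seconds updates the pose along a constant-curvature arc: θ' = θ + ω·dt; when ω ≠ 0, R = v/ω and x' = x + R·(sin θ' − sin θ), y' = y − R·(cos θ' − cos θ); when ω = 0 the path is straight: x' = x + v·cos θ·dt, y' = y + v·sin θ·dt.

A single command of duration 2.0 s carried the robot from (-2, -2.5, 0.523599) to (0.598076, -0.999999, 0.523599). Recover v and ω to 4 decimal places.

v = 1.5000, ω = 0.0000

Δθ = 0.523599 − 0.523599 = 0.000000
ω = Δθ/dt = 0.000000/2.0 = 0.0000
ω = 0 → v = (Δx·cos θ + Δy·sin θ)/dt = 1.5000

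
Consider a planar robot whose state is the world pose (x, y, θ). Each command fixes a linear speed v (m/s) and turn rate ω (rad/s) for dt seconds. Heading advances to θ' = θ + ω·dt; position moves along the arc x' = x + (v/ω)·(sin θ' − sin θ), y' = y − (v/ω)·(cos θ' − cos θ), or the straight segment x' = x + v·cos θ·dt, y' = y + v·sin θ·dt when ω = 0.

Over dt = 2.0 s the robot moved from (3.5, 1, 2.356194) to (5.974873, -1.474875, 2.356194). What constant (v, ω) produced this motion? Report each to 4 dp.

v = -1.7500, ω = 0.0000

Δθ = 2.356194 − 2.356194 = 0.000000
ω = Δθ/dt = 0.000000/2.0 = 0.0000
ω = 0 → v = (Δx·cos θ + Δy·sin θ)/dt = -1.7500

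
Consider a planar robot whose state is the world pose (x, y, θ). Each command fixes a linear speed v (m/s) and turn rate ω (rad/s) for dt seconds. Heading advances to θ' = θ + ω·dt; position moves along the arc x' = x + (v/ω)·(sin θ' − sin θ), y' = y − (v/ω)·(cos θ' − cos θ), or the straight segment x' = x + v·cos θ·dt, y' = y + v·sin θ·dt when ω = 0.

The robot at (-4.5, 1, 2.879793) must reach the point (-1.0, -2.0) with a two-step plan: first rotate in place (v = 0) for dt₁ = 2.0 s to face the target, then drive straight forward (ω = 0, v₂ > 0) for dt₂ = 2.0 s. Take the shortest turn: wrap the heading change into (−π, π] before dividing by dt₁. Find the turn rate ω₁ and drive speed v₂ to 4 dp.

ω₁ = 1.3474, v₂ = 2.3049

heading to target = atan2(-2−1, -1−-4.5) = -0.7086
Δθ = wrap(-0.7086 − 2.8798) = 2.6948; ω₁ = Δθ/dt₁ = 1.3474
distance = √((-1−-4.5)² + (-2−1)²) = 4.6098; v₂ = distance/dt₂ = 2.3049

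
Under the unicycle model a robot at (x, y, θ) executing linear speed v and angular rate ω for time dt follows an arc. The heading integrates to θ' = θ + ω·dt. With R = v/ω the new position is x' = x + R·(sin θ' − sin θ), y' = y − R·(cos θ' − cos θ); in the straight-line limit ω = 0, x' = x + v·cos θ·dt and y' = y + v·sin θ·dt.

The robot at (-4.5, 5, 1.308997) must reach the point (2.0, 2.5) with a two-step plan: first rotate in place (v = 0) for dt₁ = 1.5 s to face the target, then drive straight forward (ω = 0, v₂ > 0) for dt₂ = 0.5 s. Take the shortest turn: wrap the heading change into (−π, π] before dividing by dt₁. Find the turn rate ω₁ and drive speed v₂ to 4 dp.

ω₁ = -1.1174, v₂ = 13.9284

heading to target = atan2(2.5−5, 2−-4.5) = -0.3672
Δθ = wrap(-0.3672 − 1.3090) = -1.6762; ω₁ = Δθ/dt₁ = -1.1174
distance = √((2−-4.5)² + (2.5−5)²) = 6.9642; v₂ = distance/dt₂ = 13.9284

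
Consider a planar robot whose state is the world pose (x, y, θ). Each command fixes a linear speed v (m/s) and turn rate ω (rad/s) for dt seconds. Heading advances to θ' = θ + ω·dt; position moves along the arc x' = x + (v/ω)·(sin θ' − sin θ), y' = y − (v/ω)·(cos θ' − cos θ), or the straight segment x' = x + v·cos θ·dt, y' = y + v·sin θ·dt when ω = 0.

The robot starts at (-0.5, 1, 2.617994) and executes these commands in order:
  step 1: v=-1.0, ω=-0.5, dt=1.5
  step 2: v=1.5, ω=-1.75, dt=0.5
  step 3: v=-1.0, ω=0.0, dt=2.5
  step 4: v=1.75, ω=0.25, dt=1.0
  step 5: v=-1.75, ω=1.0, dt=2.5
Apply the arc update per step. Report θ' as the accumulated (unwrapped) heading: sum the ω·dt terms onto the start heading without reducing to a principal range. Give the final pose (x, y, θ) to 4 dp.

step 1: θ'=1.8680 (R=2.0000) → pose (0.4123, -0.1464, 1.8680)
step 2: θ'=0.9930 (R=-0.8571) → pose (0.5139, 0.5728, 0.9930)
step 3: θ'=0.9930 (straight) → pose (-0.8516, -1.5214, 0.9930)
step 4: θ'=1.2430 (R=7.0000) → pose (-0.0880, 0.0482, 1.2430)
step 5: θ'=3.7430 (R=-1.7500) → pose (2.5590, -1.9582, 3.7430)

(2.5590, -1.9582, 3.7430)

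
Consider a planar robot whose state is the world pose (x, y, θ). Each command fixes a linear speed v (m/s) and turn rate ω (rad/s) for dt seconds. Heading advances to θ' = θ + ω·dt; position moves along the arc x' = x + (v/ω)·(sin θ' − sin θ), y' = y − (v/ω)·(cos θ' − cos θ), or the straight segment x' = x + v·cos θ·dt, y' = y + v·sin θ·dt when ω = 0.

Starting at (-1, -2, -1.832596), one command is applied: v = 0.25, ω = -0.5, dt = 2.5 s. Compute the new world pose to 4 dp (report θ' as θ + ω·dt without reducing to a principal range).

(-1.4535, -2.3697, -3.0826)

θ' = -1.8326 + -0.5·2.5 = -3.0826
R = v/ω = 0.25/-0.5 = -0.5000
x' = -1 + -0.5000·(sin -3.0826 − sin -1.8326) = -1.4535
y' = -2 − -0.5000·(cos -3.0826 − cos -1.8326) = -2.3697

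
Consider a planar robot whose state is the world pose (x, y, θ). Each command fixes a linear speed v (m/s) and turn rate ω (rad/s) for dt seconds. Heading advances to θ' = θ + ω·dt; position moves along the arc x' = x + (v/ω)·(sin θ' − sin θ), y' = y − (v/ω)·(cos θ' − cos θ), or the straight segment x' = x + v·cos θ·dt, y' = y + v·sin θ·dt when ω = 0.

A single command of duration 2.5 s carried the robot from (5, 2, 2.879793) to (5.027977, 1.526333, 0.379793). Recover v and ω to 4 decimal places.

Δθ = 0.379793 − 2.879793 = -2.500000
ω = Δθ/dt = -2.500000/2.5 = -1.0000
R = −Δy/(cos θ' − cos θ) = 0.2500
v = R·ω = 0.2500·-1.0000 = -0.2500

v = -0.2500, ω = -1.0000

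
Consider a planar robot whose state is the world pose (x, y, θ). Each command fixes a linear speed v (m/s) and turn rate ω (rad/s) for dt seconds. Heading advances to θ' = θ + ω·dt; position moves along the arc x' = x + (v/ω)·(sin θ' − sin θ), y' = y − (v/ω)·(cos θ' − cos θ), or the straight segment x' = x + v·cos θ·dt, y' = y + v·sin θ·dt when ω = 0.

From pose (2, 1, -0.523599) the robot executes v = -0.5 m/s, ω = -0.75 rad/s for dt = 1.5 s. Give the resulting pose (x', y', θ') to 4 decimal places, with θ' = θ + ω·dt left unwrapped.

(1.6687, 1.6292, -1.6486)

θ' = -0.5236 + -0.75·1.5 = -1.6486
R = v/ω = -0.5/-0.75 = 0.6667
x' = 2 + 0.6667·(sin -1.6486 − sin -0.5236) = 1.6687
y' = 1 − 0.6667·(cos -1.6486 − cos -0.5236) = 1.6292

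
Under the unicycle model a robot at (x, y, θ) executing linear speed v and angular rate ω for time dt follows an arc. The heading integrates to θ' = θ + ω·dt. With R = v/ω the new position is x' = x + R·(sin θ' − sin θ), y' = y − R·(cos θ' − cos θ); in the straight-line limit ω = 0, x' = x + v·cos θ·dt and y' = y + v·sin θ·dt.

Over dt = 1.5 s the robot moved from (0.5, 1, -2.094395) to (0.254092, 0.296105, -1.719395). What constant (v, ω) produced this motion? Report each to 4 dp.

Δθ = -1.719395 − -2.094395 = 0.375000
ω = Δθ/dt = 0.375000/1.5 = 0.2500
R = −Δy/(cos θ' − cos θ) = 2.0000
v = R·ω = 2.0000·0.2500 = 0.5000

v = 0.5000, ω = 0.2500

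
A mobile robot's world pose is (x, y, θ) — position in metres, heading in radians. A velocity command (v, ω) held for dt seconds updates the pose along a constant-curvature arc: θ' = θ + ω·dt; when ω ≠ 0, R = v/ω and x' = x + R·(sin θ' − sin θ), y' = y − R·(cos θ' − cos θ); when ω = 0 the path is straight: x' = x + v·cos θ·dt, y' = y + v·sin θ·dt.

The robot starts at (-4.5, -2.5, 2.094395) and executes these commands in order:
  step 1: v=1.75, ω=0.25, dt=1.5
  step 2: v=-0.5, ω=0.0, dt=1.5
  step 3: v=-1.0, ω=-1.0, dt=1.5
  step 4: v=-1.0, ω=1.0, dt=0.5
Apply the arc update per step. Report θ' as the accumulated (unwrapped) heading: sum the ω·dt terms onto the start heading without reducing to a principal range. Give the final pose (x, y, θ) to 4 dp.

(-5.5849, -2.8027, 1.4694)

step 1: θ'=2.4694 (R=7.0000) → pose (-6.2032, -0.5228, 2.4694)
step 2: θ'=2.4694 (straight) → pose (-5.6164, -0.9898, 2.4694)
step 3: θ'=0.9694 (R=1.0000) → pose (-5.4146, -2.3381, 0.9694)
step 4: θ'=1.4694 (R=-1.0000) → pose (-5.5849, -2.8027, 1.4694)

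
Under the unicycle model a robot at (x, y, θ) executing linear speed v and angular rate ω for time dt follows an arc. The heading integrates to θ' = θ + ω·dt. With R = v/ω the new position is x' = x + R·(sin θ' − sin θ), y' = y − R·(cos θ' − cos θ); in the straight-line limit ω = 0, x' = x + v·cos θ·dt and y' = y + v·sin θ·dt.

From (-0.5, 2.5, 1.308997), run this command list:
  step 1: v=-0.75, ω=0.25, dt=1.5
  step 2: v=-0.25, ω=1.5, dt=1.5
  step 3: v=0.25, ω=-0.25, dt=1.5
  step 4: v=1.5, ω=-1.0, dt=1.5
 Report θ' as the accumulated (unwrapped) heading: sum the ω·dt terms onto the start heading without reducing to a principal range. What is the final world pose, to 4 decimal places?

step 1: θ'=1.6840 (R=-3.0000) → pose (-0.5830, 1.3847, 1.6840)
step 2: θ'=3.9340 (R=-0.1667) → pose (-0.2987, 1.2865, 3.9340)
step 3: θ'=3.5590 (R=-1.0000) → pose (-0.6054, 1.0745, 3.5590)
step 4: θ'=2.0590 (R=-1.5000) → pose (-2.5383, 1.7421, 2.0590)

(-2.5383, 1.7421, 2.0590)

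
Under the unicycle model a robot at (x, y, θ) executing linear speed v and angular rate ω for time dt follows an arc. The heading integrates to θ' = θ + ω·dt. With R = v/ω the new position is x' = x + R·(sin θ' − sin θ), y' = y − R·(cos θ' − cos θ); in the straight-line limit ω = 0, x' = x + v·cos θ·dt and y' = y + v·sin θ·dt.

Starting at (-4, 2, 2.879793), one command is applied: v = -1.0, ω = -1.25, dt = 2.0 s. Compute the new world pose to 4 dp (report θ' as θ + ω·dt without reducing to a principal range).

θ' = 2.8798 + -1.25·2.0 = 0.3798
R = v/ω = -1.0/-1.25 = 0.8000
x' = -4 + 0.8000·(sin 0.3798 − sin 2.8798) = -3.9105
y' = 2 − 0.8000·(cos 0.3798 − cos 2.8798) = 0.4843

(-3.9105, 0.4843, 0.3798)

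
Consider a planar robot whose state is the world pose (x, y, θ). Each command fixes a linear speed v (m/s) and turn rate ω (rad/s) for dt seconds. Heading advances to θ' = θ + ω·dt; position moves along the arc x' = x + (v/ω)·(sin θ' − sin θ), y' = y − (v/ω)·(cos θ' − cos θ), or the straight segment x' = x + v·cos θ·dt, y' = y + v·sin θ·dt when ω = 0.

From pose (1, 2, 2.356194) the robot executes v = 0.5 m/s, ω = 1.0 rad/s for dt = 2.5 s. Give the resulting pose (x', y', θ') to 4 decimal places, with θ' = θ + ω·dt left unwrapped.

(0.1516, 1.5748, 4.8562)

θ' = 2.3562 + 1.0·2.5 = 4.8562
R = v/ω = 0.5/1.0 = 0.5000
x' = 1 + 0.5000·(sin 4.8562 − sin 2.3562) = 0.1516
y' = 2 − 0.5000·(cos 4.8562 − cos 2.3562) = 1.5748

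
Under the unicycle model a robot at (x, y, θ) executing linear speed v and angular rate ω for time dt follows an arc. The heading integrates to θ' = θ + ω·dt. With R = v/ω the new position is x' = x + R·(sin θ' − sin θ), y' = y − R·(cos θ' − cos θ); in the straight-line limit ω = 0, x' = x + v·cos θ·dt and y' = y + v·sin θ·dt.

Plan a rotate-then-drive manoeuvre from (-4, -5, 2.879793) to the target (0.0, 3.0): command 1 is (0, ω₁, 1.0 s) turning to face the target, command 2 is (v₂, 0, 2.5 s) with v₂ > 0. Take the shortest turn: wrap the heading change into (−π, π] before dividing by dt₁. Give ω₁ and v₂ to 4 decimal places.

heading to target = atan2(3−-5, 0−-4) = 1.1071
Δθ = wrap(1.1071 − 2.8798) = -1.7726; ω₁ = Δθ/dt₁ = -1.7726
distance = √((0−-4)² + (3−-5)²) = 8.9443; v₂ = distance/dt₂ = 3.5777

ω₁ = -1.7726, v₂ = 3.5777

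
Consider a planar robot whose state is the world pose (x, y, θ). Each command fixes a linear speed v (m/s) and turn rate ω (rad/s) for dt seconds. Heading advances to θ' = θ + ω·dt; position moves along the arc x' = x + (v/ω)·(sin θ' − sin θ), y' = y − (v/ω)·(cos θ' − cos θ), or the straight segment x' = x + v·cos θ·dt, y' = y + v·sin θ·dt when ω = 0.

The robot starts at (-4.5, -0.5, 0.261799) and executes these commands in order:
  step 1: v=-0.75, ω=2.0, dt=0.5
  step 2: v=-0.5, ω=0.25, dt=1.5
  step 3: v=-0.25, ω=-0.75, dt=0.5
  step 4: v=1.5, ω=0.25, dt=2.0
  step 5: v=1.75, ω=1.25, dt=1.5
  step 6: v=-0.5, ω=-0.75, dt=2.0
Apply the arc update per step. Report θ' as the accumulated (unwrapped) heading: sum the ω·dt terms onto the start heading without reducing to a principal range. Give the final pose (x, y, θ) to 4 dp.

(-5.8509, 2.0890, 2.1368)

step 1: θ'=1.2618 (R=-0.3750) → pose (-4.7602, -0.7482, 1.2618)
step 2: θ'=1.6368 (R=-2.0000) → pose (-4.8505, -1.4883, 1.6368)
step 3: θ'=1.2618 (R=0.3333) → pose (-4.8656, -1.6117, 1.2618)
step 4: θ'=1.7618 (R=6.0000) → pose (-4.6906, 1.3520, 1.7618)
step 5: θ'=3.6368 (R=1.4000) → pose (-6.7304, 2.3181, 3.6368)
step 6: θ'=2.1368 (R=0.6667) → pose (-5.8509, 2.0890, 2.1368)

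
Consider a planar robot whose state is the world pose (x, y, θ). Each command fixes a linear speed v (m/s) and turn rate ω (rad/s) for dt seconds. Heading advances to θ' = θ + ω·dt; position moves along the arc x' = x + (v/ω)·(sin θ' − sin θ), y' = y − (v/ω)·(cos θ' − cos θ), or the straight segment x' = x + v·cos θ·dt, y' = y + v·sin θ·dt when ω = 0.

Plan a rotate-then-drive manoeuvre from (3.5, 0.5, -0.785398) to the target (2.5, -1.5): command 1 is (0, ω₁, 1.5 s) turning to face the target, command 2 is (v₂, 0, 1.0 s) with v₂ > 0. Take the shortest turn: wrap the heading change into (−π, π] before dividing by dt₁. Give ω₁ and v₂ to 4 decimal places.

ω₁ = -0.8327, v₂ = 2.2361

heading to target = atan2(-1.5−0.5, 2.5−3.5) = -2.0344
Δθ = wrap(-2.0344 − -0.7854) = -1.2490; ω₁ = Δθ/dt₁ = -0.8327
distance = √((2.5−3.5)² + (-1.5−0.5)²) = 2.2361; v₂ = distance/dt₂ = 2.2361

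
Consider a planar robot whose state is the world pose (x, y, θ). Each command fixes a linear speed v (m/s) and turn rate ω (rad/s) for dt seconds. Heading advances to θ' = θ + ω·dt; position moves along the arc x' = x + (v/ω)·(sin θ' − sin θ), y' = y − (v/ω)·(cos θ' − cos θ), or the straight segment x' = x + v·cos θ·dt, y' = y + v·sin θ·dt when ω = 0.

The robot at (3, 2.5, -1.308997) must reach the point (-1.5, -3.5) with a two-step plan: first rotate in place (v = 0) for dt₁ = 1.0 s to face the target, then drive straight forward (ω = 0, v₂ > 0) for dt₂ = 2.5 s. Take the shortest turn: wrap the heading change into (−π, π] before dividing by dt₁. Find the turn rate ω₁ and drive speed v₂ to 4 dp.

ω₁ = -0.9053, v₂ = 3.0000

heading to target = atan2(-3.5−2.5, -1.5−3) = -2.2143
Δθ = wrap(-2.2143 − -1.3090) = -0.9053; ω₁ = Δθ/dt₁ = -0.9053
distance = √((-1.5−3)² + (-3.5−2.5)²) = 7.5000; v₂ = distance/dt₂ = 3.0000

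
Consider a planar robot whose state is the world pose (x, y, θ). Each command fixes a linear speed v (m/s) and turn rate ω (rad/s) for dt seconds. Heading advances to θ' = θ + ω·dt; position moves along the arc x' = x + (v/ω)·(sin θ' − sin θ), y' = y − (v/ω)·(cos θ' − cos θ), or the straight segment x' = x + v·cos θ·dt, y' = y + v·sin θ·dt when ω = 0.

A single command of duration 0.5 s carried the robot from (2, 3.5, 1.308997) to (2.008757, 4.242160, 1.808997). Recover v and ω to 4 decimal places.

Δθ = 1.808997 − 1.308997 = 0.500000
ω = Δθ/dt = 0.500000/0.5 = 1.0000
R = −Δy/(cos θ' − cos θ) = 1.5000
v = R·ω = 1.5000·1.0000 = 1.5000

v = 1.5000, ω = 1.0000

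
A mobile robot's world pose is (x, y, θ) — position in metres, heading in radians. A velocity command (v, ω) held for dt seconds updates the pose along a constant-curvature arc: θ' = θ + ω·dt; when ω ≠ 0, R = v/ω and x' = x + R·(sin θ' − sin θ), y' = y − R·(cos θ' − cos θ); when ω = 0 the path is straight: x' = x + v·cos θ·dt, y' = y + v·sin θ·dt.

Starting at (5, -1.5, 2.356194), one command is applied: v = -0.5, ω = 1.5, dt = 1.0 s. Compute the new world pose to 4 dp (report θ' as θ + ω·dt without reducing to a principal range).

θ' = 2.3562 + 1.5·1.0 = 3.8562
R = v/ω = -0.5/1.5 = -0.3333
x' = 5 + -0.3333·(sin 3.8562 − sin 2.3562) = 5.4541
y' = -1.5 − -0.3333·(cos 3.8562 − cos 2.3562) = -1.5161

(5.4541, -1.5161, 3.8562)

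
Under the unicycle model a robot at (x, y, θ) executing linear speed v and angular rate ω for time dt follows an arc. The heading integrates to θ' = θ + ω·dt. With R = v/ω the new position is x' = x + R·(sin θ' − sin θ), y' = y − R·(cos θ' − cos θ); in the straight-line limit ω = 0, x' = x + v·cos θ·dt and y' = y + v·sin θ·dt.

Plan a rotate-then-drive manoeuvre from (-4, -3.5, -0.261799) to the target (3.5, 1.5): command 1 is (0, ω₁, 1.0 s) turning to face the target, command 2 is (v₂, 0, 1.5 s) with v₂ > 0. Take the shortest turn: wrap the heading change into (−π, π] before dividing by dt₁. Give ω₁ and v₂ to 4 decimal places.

heading to target = atan2(1.5−-3.5, 3.5−-4) = 0.5880
Δθ = wrap(0.5880 − -0.2618) = 0.8498; ω₁ = Δθ/dt₁ = 0.8498
distance = √((3.5−-4)² + (1.5−-3.5)²) = 9.0139; v₂ = distance/dt₂ = 6.0093

ω₁ = 0.8498, v₂ = 6.0093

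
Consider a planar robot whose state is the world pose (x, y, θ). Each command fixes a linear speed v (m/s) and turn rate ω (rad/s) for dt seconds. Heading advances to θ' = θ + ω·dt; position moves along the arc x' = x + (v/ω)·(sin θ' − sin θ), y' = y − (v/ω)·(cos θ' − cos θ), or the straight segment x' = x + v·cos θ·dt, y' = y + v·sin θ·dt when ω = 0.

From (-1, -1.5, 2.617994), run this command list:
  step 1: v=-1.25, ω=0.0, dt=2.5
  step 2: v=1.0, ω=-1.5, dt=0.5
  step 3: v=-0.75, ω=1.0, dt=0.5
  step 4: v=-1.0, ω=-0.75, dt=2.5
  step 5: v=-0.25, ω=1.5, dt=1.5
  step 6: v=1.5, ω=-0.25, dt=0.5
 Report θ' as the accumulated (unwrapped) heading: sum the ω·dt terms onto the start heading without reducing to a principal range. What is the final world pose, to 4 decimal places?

step 1: θ'=2.6180 (straight) → pose (1.7063, -3.0625, 2.6180)
step 2: θ'=1.8680 (R=-0.6667) → pose (1.4022, -2.6804, 1.8680)
step 3: θ'=2.3680 (R=-0.7500) → pose (1.5953, -2.9973, 2.3680)
step 4: θ'=0.4930 (R=1.3333) → pose (1.2947, -5.1257, 0.4930)
step 5: θ'=2.7430 (R=-0.1667) → pose (1.3089, -5.4261, 2.7430)
step 6: θ'=2.6180 (R=-6.0000) → pose (0.6377, -5.0927, 2.6180)

(0.6377, -5.0927, 2.6180)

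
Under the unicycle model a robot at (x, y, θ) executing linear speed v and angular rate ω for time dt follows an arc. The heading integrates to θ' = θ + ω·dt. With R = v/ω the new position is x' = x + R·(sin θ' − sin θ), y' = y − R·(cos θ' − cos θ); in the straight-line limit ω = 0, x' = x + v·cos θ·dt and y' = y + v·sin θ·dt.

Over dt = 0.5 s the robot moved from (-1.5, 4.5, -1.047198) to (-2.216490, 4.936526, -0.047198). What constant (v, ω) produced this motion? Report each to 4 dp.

v = -1.7500, ω = 2.0000

Δθ = -0.047198 − -1.047198 = 1.000000
ω = Δθ/dt = 1.000000/0.5 = 2.0000
R = Δx/(sin θ' − sin θ) = -0.8750
v = R·ω = -0.8750·2.0000 = -1.7500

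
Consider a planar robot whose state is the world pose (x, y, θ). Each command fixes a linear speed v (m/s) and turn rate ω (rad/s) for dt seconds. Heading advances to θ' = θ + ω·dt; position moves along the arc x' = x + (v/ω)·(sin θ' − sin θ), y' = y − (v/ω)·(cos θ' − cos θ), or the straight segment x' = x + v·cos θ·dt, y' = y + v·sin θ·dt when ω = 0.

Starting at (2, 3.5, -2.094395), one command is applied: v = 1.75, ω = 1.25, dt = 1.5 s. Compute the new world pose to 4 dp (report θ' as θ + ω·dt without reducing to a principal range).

θ' = -2.0944 + 1.25·1.5 = -0.2194
R = v/ω = 1.75/1.25 = 1.4000
x' = 2 + 1.4000·(sin -0.2194 − sin -2.0944) = 2.9077
y' = 3.5 − 1.4000·(cos -0.2194 − cos -2.0944) = 1.4336

(2.9077, 1.4336, -0.2194)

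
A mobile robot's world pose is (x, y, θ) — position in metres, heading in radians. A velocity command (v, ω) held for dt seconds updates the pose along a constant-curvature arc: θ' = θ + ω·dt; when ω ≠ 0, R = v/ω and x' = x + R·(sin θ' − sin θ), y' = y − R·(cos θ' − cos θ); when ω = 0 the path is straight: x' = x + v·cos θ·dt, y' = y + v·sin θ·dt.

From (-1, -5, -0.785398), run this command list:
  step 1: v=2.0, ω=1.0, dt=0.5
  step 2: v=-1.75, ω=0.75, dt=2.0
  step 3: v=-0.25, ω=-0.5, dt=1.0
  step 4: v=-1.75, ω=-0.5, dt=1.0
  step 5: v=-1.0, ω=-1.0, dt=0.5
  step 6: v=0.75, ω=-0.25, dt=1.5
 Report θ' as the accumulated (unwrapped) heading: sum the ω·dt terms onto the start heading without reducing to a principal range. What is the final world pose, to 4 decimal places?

step 1: θ'=-0.2854 (R=2.0000) → pose (-0.1489, -5.5049, -0.2854)
step 2: θ'=1.2146 (R=-2.3333) → pose (-2.9927, -6.9302, 1.2146)
step 3: θ'=0.7146 (R=0.5000) → pose (-3.1336, -7.1335, 0.7146)
step 4: θ'=0.2146 (R=3.5000) → pose (-4.6819, -7.9095, 0.2146)
step 5: θ'=-0.2854 (R=1.0000) → pose (-5.1764, -7.8920, -0.2854)
step 6: θ'=-0.6604 (R=-3.0000) → pose (-4.1807, -8.4014, -0.6604)

(-4.1807, -8.4014, -0.6604)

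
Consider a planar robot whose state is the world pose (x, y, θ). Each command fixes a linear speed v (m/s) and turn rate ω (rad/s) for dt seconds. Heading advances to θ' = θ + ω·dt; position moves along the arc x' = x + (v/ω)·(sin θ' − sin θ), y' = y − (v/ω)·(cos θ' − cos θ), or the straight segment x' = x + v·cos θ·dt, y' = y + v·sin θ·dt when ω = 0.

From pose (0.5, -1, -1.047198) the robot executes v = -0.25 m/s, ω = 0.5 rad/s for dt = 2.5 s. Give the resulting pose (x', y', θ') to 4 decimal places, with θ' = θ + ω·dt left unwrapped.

(-0.0337, -0.7602, 0.2028)

θ' = -1.0472 + 0.5·2.5 = 0.2028
R = v/ω = -0.25/0.5 = -0.5000
x' = 0.5 + -0.5000·(sin 0.2028 − sin -1.0472) = -0.0337
y' = -1 − -0.5000·(cos 0.2028 − cos -1.0472) = -0.7602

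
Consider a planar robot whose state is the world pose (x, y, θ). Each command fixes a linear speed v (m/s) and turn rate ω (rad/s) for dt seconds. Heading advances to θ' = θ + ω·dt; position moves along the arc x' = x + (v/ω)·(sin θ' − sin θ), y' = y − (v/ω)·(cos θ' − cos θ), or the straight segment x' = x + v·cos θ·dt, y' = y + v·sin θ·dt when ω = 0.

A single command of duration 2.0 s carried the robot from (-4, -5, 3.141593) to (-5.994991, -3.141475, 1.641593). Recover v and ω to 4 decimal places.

v = 1.5000, ω = -0.7500

Δθ = 1.641593 − 3.141593 = -1.500000
ω = Δθ/dt = -1.500000/2.0 = -0.7500
R = Δx/(sin θ' − sin θ) = -2.0000
v = R·ω = -2.0000·-0.7500 = 1.5000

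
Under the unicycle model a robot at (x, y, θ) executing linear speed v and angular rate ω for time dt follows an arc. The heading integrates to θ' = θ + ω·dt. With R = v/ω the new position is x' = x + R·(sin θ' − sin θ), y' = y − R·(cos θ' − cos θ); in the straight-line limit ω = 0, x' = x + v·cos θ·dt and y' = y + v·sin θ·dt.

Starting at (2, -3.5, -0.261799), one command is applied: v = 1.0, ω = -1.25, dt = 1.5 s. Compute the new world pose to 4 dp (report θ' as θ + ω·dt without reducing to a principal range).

(2.4682, -4.7018, -2.1368)

θ' = -0.2618 + -1.25·1.5 = -2.1368
R = v/ω = 1.0/-1.25 = -0.8000
x' = 2 + -0.8000·(sin -2.1368 − sin -0.2618) = 2.4682
y' = -3.5 − -0.8000·(cos -2.1368 − cos -0.2618) = -4.7018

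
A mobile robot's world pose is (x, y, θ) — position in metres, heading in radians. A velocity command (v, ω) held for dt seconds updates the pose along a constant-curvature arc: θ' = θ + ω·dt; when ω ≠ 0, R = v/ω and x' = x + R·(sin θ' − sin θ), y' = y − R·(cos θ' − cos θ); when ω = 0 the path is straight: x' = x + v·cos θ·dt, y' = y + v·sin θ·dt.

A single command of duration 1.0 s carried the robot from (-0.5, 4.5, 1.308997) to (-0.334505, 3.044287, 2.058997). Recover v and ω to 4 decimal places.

Δθ = 2.058997 − 1.308997 = 0.750000
ω = Δθ/dt = 0.750000/1.0 = 0.7500
R = −Δy/(cos θ' − cos θ) = -2.0000
v = R·ω = -2.0000·0.7500 = -1.5000

v = -1.5000, ω = 0.7500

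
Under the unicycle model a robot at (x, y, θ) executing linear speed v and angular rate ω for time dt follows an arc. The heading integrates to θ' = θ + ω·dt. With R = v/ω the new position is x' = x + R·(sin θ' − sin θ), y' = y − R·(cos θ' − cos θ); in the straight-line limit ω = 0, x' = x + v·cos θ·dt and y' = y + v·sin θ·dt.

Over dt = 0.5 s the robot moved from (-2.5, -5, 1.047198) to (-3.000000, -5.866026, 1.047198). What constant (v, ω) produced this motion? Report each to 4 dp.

Δθ = 1.047198 − 1.047198 = 0.000000
ω = Δθ/dt = 0.000000/0.5 = 0.0000
ω = 0 → v = (Δx·cos θ + Δy·sin θ)/dt = -2.0000

v = -2.0000, ω = 0.0000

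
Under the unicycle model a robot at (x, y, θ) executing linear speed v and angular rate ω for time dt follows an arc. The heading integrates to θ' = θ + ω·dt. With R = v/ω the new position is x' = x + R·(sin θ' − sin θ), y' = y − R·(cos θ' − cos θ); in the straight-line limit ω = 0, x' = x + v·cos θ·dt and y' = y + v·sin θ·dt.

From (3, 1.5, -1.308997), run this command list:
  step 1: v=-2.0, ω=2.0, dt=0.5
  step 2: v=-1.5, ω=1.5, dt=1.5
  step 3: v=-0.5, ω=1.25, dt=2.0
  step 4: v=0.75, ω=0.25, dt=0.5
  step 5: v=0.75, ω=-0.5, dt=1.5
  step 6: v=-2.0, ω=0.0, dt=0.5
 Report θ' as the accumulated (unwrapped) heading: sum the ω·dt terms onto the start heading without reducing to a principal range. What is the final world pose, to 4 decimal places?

step 1: θ'=-0.3090 (R=-1.0000) → pose (2.3382, 2.1938, -0.3090)
step 2: θ'=1.9410 (R=-1.0000) → pose (1.1018, 0.8794, 1.9410)
step 3: θ'=4.4410 (R=-0.4000) → pose (1.8601, 0.9169, 4.4410)
step 4: θ'=4.5660 (R=3.0000) → pose (1.7824, 0.5503, 4.5660)
step 5: θ'=3.8160 (R=-1.5000) → pose (1.2351, -0.4026, 3.8160)
step 6: θ'=3.8160 (straight) → pose (2.0161, 0.2219, 3.8160)

(2.0161, 0.2219, 3.8160)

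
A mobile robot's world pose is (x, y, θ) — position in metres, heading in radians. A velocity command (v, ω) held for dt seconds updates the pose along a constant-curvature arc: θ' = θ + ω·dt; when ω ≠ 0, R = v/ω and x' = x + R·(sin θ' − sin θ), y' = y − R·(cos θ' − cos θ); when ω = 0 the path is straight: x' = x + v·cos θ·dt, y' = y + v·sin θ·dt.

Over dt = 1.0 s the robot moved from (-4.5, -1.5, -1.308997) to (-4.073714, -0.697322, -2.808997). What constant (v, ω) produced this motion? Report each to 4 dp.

Δθ = -2.808997 − -1.308997 = -1.500000
ω = Δθ/dt = -1.500000/1.0 = -1.5000
R = −Δy/(cos θ' − cos θ) = 0.6667
v = R·ω = 0.6667·-1.5000 = -1.0000

v = -1.0000, ω = -1.5000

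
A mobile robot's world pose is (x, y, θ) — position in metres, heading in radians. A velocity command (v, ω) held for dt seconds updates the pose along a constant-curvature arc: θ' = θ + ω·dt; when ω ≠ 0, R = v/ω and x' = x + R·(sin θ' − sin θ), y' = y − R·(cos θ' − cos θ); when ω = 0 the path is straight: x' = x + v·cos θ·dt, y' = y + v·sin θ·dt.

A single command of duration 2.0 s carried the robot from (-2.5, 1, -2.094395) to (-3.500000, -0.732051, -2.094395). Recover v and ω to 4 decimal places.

v = 1.0000, ω = 0.0000

Δθ = -2.094395 − -2.094395 = 0.000000
ω = Δθ/dt = 0.000000/2.0 = 0.0000
ω = 0 → v = (Δx·cos θ + Δy·sin θ)/dt = 1.0000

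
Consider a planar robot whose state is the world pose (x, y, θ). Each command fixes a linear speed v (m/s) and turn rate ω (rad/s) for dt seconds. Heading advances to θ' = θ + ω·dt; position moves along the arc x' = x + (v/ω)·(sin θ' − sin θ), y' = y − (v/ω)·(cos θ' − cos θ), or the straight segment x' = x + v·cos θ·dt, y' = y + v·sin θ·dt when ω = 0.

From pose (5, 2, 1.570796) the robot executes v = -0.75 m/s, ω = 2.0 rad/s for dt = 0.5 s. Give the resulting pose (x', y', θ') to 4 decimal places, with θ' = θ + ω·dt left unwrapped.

θ' = 1.5708 + 2.0·0.5 = 2.5708
R = v/ω = -0.75/2.0 = -0.3750
x' = 5 + -0.3750·(sin 2.5708 − sin 1.5708) = 5.1724
y' = 2 − -0.3750·(cos 2.5708 − cos 1.5708) = 1.6844

(5.1724, 1.6844, 2.5708)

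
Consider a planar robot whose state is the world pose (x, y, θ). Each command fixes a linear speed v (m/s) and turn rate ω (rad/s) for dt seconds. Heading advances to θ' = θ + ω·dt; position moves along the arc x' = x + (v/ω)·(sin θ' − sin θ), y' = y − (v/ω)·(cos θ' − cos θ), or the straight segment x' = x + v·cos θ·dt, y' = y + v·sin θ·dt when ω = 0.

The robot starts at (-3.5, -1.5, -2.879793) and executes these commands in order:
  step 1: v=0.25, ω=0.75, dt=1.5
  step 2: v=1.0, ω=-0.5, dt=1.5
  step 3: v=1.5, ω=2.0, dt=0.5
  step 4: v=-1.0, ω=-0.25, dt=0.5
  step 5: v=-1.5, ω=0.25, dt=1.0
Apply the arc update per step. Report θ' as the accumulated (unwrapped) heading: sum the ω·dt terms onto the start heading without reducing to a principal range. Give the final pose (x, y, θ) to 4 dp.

(-4.9212, -1.6630, -1.3798)

step 1: θ'=-1.7548 (R=0.3333) → pose (-3.7414, -1.7610, -1.7548)
step 2: θ'=-2.5048 (R=-2.0000) → pose (-4.5184, -3.0031, -2.5048)
step 3: θ'=-1.5048 (R=0.7500) → pose (-4.8208, -3.6555, -1.5048)
step 4: θ'=-1.6298 (R=4.0000) → pose (-4.8226, -3.1559, -1.6298)
step 5: θ'=-1.3798 (R=-6.0000) → pose (-4.9212, -1.6630, -1.3798)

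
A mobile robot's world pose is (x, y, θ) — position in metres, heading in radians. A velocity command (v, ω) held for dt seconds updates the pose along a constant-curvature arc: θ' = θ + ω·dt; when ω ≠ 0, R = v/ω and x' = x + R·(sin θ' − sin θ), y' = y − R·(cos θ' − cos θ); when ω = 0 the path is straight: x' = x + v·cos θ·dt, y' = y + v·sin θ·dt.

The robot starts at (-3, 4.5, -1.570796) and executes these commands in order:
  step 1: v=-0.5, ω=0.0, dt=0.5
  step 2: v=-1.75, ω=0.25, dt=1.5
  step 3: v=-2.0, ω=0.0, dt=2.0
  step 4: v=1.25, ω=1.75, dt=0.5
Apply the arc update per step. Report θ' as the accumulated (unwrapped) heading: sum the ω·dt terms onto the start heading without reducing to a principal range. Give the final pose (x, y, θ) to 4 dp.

step 1: θ'=-1.5708 (straight) → pose (-3.0000, 4.7500, -1.5708)
step 2: θ'=-1.1958 (R=-7.0000) → pose (-3.4864, 7.3139, -1.1958)
step 3: θ'=-1.1958 (straight) → pose (-4.9515, 11.0359, -1.1958)
step 4: θ'=-0.3208 (R=0.7143) → pose (-4.5121, 10.6197, -0.3208)

(-4.5121, 10.6197, -0.3208)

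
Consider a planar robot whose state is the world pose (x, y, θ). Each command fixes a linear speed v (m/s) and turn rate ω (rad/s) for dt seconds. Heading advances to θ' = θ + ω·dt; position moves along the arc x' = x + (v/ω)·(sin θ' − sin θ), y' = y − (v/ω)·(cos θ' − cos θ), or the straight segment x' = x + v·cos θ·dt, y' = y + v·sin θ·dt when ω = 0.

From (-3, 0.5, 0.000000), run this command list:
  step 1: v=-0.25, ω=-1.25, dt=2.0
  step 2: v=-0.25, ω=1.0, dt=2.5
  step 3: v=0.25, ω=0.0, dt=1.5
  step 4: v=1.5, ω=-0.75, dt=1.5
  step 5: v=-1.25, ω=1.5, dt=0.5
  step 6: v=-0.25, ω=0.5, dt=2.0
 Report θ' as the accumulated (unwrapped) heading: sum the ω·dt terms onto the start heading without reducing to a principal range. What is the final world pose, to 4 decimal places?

step 1: θ'=-2.5000 (R=0.2000) → pose (-3.1197, 0.8602, -2.5000)
step 2: θ'=0.0000 (R=-0.2500) → pose (-3.2693, 1.3105, 0.0000)
step 3: θ'=0.0000 (straight) → pose (-2.8943, 1.3105, 0.0000)
step 4: θ'=-1.1250 (R=-2.0000) → pose (-1.0898, 0.1729, -1.1250)
step 5: θ'=-0.3750 (R=-0.8333) → pose (-1.5364, 0.5890, -0.3750)
step 6: θ'=0.6250 (R=-0.5000) → pose (-2.0121, 0.5292, 0.6250)

(-2.0121, 0.5292, 0.6250)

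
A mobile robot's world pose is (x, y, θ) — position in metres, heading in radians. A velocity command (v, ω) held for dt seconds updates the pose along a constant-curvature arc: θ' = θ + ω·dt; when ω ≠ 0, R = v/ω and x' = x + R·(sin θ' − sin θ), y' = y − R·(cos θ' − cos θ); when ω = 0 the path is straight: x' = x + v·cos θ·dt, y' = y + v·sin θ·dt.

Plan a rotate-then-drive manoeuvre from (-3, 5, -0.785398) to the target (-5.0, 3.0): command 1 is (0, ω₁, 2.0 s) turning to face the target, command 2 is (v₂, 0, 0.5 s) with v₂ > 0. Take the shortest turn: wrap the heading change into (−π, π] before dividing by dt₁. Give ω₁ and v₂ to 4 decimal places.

ω₁ = -0.7854, v₂ = 5.6569

heading to target = atan2(3−5, -5−-3) = -2.3562
Δθ = wrap(-2.3562 − -0.7854) = -1.5708; ω₁ = Δθ/dt₁ = -0.7854
distance = √((-5−-3)² + (3−5)²) = 2.8284; v₂ = distance/dt₂ = 5.6569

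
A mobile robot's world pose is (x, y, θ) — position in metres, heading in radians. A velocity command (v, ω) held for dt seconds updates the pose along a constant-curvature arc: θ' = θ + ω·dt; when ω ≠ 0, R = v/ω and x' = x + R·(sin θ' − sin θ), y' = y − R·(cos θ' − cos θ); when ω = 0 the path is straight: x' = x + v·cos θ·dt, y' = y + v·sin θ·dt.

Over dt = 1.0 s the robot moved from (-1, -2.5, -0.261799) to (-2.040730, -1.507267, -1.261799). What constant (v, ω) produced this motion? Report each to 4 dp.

Δθ = -1.261799 − -0.261799 = -1.000000
ω = Δθ/dt = -1.000000/1.0 = -1.0000
R = Δx/(sin θ' − sin θ) = 1.5000
v = R·ω = 1.5000·-1.0000 = -1.5000

v = -1.5000, ω = -1.0000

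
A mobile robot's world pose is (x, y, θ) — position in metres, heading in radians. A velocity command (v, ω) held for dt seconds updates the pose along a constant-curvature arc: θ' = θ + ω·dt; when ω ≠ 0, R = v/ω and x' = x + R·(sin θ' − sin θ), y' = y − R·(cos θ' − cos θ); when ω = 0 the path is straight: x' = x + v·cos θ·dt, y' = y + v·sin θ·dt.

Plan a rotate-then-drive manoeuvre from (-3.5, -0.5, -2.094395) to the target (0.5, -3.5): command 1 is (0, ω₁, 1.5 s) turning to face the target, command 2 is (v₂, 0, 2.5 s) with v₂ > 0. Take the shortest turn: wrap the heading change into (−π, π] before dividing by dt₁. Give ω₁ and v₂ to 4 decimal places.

ω₁ = 0.9673, v₂ = 2.0000

heading to target = atan2(-3.5−-0.5, 0.5−-3.5) = -0.6435
Δθ = wrap(-0.6435 − -2.0944) = 1.4509; ω₁ = Δθ/dt₁ = 0.9673
distance = √((0.5−-3.5)² + (-3.5−-0.5)²) = 5.0000; v₂ = distance/dt₂ = 2.0000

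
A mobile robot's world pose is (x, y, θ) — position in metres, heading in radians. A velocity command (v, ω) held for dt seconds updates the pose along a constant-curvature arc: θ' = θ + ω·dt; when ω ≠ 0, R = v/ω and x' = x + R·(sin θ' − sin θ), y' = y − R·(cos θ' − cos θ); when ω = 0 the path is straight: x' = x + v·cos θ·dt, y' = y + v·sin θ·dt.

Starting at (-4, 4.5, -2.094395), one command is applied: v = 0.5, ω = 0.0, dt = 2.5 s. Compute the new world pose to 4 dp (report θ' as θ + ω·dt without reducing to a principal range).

(-4.6250, 3.4175, -2.0944)

θ' = -2.0944 + 0.0·2.5 = -2.0944
ω = 0 → straight: x' = -4 + 0.5·cos(-2.0944)·2.5 = -4.6250
y' = 4.5 + 0.5·sin(-2.0944)·2.5 = 3.4175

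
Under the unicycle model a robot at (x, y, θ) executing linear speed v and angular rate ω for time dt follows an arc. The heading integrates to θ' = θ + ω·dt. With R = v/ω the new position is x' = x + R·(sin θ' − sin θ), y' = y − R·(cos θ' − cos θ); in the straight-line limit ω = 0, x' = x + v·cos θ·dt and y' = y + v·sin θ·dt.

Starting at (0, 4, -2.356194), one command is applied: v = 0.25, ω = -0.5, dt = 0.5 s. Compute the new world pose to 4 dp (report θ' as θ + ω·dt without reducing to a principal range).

θ' = -2.3562 + -0.5·0.5 = -2.6062
R = v/ω = 0.25/-0.5 = -0.5000
x' = 0 + -0.5000·(sin -2.6062 − sin -2.3562) = -0.0985
y' = 4 − -0.5000·(cos -2.6062 − cos -2.3562) = 3.9235

(-0.0985, 3.9235, -2.6062)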